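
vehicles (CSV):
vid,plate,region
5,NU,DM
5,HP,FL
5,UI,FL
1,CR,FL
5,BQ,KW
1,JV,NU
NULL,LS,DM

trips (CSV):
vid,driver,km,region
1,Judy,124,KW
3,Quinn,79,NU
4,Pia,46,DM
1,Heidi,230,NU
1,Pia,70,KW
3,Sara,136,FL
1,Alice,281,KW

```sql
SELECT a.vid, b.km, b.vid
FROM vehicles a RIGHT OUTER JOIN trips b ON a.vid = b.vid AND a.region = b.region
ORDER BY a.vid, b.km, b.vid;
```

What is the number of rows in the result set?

7

RIGHT JOIN keeps every row from `trips`; unmatched rows get NULL for `vehicles`'s columns.
Matching on a.vid = b.vid AND a.region = b.region. A NULL in a compared column never satisfies the condition.
- vid=5, region=DM: no matching b row.
- vid=5, region=FL: no matching b row.
- vid=5, region=FL: no matching b row.
- vid=1, region=FL: no matching b row.
- vid=5, region=KW: no matching b row.
- vid=1, region=NU: 1 matching b row(s), so 1 row(s) emitted.
- vid=NULL, region=DM: no matching b row.
- 6 row(s) from b found no a partner → padded with NULL.
Total: 1 matched + 6 padded = 7 rows.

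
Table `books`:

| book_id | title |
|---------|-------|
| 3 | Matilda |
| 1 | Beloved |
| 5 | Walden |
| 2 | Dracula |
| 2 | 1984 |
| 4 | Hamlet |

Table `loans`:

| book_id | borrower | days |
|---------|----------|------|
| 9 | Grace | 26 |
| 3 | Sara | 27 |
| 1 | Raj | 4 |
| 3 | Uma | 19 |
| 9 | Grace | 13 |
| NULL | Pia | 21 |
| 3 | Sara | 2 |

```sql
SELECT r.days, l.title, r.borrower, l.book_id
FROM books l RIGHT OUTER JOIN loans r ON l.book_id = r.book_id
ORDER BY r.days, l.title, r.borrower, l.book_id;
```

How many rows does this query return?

7

RIGHT JOIN keeps every row from `loans`; unmatched rows get NULL for `books`'s columns.
Matching on l.book_id = r.book_id. A NULL in a compared column never satisfies the condition.
- l (book_id=3) pairs with 3 row(s) of r.
- l (book_id=1) pairs with 1 row(s) of r.
- l (book_id=5) has no partner in r.
- l (book_id=2) has no partner in r.
- l (book_id=2) has no partner in r.
- l (book_id=4) has no partner in r.
- plus 3 unmatched r row(s), each kept with NULL l columns.
Total: 4 matched + 3 padded = 7 rows.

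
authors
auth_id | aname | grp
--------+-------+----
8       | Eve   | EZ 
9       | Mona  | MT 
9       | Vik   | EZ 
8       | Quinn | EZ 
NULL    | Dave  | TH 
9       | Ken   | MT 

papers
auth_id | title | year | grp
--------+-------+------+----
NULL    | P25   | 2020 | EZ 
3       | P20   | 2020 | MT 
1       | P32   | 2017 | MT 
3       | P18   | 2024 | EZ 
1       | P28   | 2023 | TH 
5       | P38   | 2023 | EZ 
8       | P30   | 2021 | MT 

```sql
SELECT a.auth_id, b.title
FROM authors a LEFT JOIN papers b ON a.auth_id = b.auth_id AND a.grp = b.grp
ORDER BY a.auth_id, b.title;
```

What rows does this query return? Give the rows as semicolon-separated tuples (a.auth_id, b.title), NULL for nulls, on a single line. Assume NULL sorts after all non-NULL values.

(8, NULL); (8, NULL); (9, NULL); (9, NULL); (9, NULL); (NULL, NULL)

LEFT JOIN keeps every row from `authors`; unmatched rows get NULL for `papers`'s columns.
Matching on a.auth_id = b.auth_id AND a.grp = b.grp. A NULL in a compared column never satisfies the condition.
- a[0] auth_id=8, grp=EZ → no match; kept with NULLs on the b side.
- a[1] auth_id=9, grp=MT → no match; kept with NULLs on the b side.
- a[2] auth_id=9, grp=EZ → no match; kept with NULLs on the b side.
- a[3] auth_id=8, grp=EZ → no match; kept with NULLs on the b side.
- a[4] auth_id=NULL, grp=TH → no match; kept with NULLs on the b side.
- a[5] auth_id=9, grp=MT → no match; kept with NULLs on the b side.
After projecting and ordering:
a.auth_id | b.title
8 | NULL
8 | NULL
9 | NULL
9 | NULL
9 | NULL
NULL | NULL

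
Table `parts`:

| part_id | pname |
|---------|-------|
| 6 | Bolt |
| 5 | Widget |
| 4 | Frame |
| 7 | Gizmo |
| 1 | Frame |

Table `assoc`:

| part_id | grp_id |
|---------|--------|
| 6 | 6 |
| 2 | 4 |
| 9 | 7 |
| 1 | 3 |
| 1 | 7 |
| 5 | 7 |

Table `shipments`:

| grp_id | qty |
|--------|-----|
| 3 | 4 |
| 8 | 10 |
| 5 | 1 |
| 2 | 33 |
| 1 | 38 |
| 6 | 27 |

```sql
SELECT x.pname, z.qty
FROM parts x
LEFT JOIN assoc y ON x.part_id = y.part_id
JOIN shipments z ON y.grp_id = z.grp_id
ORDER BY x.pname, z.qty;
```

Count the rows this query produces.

2

Evaluate left to right. First `parts x LEFT JOIN assoc y` on part_id: 6 row(s).
Then INNER JOIN `shipments z` on grp_id: keep only rows whose y.grp_id appears in z.
Result: 2 row(s).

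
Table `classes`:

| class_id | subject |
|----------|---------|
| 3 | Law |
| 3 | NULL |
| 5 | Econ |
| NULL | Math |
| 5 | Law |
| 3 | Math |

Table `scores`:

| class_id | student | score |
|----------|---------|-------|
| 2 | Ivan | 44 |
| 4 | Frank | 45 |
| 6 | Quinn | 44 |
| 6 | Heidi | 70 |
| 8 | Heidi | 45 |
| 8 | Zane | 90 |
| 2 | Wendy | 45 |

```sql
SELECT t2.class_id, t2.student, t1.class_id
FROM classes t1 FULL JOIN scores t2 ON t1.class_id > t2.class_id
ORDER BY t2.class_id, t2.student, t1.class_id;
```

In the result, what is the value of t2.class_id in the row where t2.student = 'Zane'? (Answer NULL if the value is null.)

8

FULL OUTER JOIN keeps every row from both sides; unmatched rows get NULL for the other side's columns.
Matching on t1.class_id > t2.class_id. A NULL in a compared column never satisfies the condition.
- t1 row (class_id=3): matches 2 t2 row(s) → 2 output row(s).
- t1 row (class_id=3): matches 2 t2 row(s) → 2 output row(s).
- t1 row (class_id=5): matches 3 t2 row(s) → 3 output row(s).
- t1 row (class_id=NULL): no match → kept, t2 columns NULL.
- t1 row (class_id=5): matches 3 t2 row(s) → 3 output row(s).
- t1 row (class_id=3): matches 2 t2 row(s) → 2 output row(s).
- plus 4 unmatched t2 row(s), each kept with NULL t1 columns.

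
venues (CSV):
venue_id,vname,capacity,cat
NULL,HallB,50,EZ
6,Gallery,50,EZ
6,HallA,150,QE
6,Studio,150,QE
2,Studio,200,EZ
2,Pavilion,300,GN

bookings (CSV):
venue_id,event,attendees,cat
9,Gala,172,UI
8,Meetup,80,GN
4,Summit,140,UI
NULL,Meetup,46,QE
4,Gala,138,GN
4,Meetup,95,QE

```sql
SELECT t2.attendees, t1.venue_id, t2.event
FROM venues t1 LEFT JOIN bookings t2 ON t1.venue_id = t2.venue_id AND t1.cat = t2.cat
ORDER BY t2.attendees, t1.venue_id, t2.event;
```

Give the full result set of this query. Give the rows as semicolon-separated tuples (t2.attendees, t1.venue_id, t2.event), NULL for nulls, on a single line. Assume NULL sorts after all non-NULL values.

LEFT JOIN keeps every row from `venues`; unmatched rows get NULL for `bookings`'s columns.
Matching on t1.venue_id = t2.venue_id AND t1.cat = t2.cat. A NULL in a compared column never satisfies the condition.
- t1 (venue_id=NULL, cat=EZ) has no partner → padded with NULL.
- t1 (venue_id=6, cat=EZ) has no partner → padded with NULL.
- t1 (venue_id=6, cat=QE) has no partner → padded with NULL.
- t1 (venue_id=6, cat=QE) has no partner → padded with NULL.
- t1 (venue_id=2, cat=EZ) has no partner → padded with NULL.
- t1 (venue_id=2, cat=GN) has no partner → padded with NULL.
After projecting and ordering:
t2.attendees | t1.venue_id | t2.event
NULL | 2 | NULL
NULL | 2 | NULL
NULL | 6 | NULL
NULL | 6 | NULL
NULL | 6 | NULL
NULL | NULL | NULL

(NULL, 2, NULL); (NULL, 2, NULL); (NULL, 6, NULL); (NULL, 6, NULL); (NULL, 6, NULL); (NULL, NULL, NULL)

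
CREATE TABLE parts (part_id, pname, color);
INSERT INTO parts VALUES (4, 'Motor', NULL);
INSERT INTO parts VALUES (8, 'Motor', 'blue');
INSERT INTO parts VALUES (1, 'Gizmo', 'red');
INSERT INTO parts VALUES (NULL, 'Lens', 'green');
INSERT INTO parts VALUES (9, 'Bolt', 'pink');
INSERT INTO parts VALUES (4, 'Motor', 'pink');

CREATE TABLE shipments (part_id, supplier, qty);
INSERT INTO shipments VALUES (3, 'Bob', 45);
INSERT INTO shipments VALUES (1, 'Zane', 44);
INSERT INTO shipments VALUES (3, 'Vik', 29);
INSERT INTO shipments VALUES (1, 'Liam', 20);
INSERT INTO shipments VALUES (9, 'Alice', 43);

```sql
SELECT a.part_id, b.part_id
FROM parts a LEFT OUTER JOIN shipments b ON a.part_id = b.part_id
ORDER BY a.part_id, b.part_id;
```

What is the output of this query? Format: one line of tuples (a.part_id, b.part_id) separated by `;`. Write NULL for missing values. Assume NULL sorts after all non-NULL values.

(1, 1); (1, 1); (4, NULL); (4, NULL); (8, NULL); (9, 9); (NULL, NULL)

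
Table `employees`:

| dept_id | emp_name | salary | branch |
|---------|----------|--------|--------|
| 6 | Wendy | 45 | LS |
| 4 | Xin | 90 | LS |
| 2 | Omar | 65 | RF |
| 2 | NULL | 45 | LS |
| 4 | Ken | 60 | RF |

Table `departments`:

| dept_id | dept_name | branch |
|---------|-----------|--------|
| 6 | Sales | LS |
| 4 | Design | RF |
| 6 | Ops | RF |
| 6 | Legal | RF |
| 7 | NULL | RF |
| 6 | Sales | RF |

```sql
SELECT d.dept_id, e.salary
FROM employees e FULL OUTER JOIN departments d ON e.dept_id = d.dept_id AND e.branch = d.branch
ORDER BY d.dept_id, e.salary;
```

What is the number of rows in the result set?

FULL OUTER JOIN keeps every row from both sides; unmatched rows get NULL for the other side's columns.
Matching on e.dept_id = d.dept_id AND e.branch = d.branch.
- e[0] dept_id=6, branch=LS → 1 match(es) in d → 1 row(s).
- e[1] dept_id=4, branch=LS → no match; kept with NULLs on the d side.
- e[2] dept_id=2, branch=RF → no match; kept with NULLs on the d side.
- e[3] dept_id=2, branch=LS → no match; kept with NULLs on the d side.
- e[4] dept_id=4, branch=RF → 1 match(es) in d → 1 row(s).
- 4 row(s) from d found no e partner → padded with NULL.
Total: 2 matched + 7 padded = 9 rows.

9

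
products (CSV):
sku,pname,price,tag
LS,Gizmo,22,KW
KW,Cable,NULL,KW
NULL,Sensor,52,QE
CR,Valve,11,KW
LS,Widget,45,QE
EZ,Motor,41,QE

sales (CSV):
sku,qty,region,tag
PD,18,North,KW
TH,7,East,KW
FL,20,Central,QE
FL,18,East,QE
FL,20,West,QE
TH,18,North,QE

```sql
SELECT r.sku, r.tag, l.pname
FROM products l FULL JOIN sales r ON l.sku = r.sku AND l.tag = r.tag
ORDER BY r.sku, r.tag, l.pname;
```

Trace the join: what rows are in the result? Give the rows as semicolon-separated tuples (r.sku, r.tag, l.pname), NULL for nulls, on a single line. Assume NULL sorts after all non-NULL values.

(FL, QE, NULL); (FL, QE, NULL); (FL, QE, NULL); (PD, KW, NULL); (TH, KW, NULL); (TH, QE, NULL); (NULL, NULL, Cable); (NULL, NULL, Gizmo); (NULL, NULL, Motor); (NULL, NULL, Sensor); (NULL, NULL, Valve); (NULL, NULL, Widget)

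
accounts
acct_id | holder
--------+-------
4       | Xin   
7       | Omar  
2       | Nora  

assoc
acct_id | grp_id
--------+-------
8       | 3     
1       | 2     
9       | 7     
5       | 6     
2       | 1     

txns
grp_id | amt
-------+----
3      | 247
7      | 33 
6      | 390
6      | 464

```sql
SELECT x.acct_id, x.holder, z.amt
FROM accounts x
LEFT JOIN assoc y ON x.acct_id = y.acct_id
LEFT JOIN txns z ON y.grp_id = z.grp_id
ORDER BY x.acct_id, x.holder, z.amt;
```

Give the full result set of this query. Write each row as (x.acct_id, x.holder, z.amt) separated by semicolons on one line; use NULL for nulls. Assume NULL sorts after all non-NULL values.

Step 1 — x LEFT JOIN y on acct_id → 3 row(s).
Then LEFT JOIN `txns z` on grp_id: each of those 3 rows is kept; rows whose y.grp_id has no match in z get NULL for z's columns.

(2, Nora, NULL); (4, Xin, NULL); (7, Omar, NULL)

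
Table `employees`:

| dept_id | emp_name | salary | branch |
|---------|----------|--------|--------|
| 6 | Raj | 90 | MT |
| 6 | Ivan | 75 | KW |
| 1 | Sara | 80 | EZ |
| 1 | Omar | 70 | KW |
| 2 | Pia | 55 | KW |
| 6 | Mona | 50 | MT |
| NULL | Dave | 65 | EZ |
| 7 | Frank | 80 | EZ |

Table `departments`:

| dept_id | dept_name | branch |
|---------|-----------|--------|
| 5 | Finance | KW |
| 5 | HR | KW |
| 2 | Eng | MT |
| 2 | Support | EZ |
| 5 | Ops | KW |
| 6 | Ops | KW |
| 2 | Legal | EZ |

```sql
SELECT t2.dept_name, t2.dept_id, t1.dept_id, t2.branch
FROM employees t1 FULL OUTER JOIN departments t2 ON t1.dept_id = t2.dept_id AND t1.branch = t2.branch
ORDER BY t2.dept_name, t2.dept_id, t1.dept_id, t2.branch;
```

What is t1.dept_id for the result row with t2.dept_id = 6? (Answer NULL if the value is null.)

6

FULL OUTER JOIN keeps every row from both sides; unmatched rows get NULL for the other side's columns.
Matching on t1.dept_id = t2.dept_id AND t1.branch = t2.branch. A NULL in a compared column never satisfies the condition.
Matched pairs: 1; unmatched t1 rows kept: 7; unmatched t2 rows kept: 6.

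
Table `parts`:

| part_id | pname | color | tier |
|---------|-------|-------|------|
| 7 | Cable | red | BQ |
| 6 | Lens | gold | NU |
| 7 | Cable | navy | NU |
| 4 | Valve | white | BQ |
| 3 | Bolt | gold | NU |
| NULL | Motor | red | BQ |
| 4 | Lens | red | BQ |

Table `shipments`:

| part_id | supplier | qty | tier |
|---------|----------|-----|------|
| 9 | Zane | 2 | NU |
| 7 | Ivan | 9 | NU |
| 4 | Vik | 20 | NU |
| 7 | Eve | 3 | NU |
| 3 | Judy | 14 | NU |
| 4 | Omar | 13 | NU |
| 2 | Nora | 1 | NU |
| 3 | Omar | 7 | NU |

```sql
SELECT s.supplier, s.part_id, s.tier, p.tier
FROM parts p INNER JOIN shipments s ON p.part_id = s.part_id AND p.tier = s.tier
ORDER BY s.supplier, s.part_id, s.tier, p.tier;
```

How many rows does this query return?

4

INNER JOIN keeps only pairs where the ON condition holds.
Matching on p.part_id = s.part_id AND p.tier = s.tier. A NULL in a compared column never satisfies the condition.
- p (part_id=7, tier=BQ) has no partner → excluded.
- p (part_id=6, tier=NU) has no partner → excluded.
- p (part_id=7, tier=NU) pairs with 2 row(s) of s.
- p (part_id=4, tier=BQ) has no partner → excluded.
- p (part_id=3, tier=NU) pairs with 2 row(s) of s.
- p (part_id=NULL, tier=BQ) has no partner → excluded.
- p (part_id=4, tier=BQ) has no partner → excluded.
Total: 4 rows.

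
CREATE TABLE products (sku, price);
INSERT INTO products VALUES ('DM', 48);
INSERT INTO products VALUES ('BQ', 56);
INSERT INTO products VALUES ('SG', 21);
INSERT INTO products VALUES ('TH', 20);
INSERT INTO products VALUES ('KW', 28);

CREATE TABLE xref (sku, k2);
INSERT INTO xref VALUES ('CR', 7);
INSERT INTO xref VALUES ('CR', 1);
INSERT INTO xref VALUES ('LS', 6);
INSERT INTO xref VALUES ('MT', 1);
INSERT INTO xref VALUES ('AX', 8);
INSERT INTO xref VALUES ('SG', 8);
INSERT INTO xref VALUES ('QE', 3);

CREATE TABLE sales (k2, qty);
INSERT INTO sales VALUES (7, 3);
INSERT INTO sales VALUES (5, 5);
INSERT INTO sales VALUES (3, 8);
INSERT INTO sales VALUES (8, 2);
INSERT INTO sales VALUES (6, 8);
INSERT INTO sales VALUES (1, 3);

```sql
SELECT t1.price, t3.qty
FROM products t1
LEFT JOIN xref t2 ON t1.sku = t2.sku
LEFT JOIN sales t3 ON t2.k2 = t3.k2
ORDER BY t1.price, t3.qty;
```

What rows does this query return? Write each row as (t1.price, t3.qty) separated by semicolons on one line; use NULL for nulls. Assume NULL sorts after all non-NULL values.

(20, NULL); (21, 2); (28, NULL); (48, NULL); (56, NULL)

Step 1 — t1 LEFT JOIN t2 on sku → 5 row(s).
Then LEFT JOIN `sales t3` on k2: each of those 5 rows is kept; rows whose t2.k2 has no match in t3 get NULL for t3's columns.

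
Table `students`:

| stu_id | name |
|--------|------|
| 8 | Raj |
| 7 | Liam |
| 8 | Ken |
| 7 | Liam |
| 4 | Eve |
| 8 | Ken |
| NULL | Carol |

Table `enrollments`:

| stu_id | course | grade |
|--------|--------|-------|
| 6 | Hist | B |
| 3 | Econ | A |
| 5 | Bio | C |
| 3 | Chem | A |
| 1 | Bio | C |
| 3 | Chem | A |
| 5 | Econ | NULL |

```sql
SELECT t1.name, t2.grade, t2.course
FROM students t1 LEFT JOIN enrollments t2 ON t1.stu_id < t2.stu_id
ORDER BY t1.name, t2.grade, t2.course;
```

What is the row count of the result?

LEFT JOIN keeps every row from `students`; unmatched rows get NULL for `enrollments`'s columns.
Matching on t1.stu_id < t2.stu_id. A NULL in a compared column never satisfies the condition.
Matched pairs: 3; unmatched t1 rows kept: 6.
Total: 3 matched + 6 padded = 9 rows.

9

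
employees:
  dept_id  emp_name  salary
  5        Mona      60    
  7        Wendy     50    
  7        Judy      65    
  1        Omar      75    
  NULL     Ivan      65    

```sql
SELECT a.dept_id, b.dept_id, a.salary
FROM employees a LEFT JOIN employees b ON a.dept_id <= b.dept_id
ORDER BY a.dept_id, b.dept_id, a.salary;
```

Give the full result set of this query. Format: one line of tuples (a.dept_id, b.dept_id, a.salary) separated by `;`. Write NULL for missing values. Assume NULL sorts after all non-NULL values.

(1, 1, 75); (1, 5, 75); (1, 7, 75); (1, 7, 75); (5, 5, 60); (5, 7, 60); (5, 7, 60); (7, 7, 50); (7, 7, 50); (7, 7, 65); (7, 7, 65); (NULL, NULL, 65)

LEFT JOIN keeps every row from `employees a`; unmatched rows get NULL for `employees b`'s columns.
Matching on a.dept_id <= b.dept_id. A NULL in a compared column never satisfies the condition.
- a[0] dept_id=5 → 3 match(es) in b → 3 row(s).
- a[1] dept_id=7 → 2 match(es) in b → 2 row(s).
- a[2] dept_id=7 → 2 match(es) in b → 2 row(s).
- a[3] dept_id=1 → 4 match(es) in b → 4 row(s).
- a[4] dept_id=NULL → no match; kept with NULLs on the b side.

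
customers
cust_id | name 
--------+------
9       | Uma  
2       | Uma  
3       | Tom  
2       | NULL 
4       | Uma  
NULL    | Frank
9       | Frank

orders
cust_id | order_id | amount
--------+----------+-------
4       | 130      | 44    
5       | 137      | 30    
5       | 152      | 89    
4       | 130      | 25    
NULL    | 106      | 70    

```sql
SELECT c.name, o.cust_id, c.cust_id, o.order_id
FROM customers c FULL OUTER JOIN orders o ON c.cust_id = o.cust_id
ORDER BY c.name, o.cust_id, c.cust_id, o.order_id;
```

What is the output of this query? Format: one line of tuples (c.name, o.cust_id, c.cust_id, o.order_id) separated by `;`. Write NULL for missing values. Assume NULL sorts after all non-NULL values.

FULL OUTER JOIN keeps every row from both sides; unmatched rows get NULL for the other side's columns.
Matching on c.cust_id = o.cust_id. A NULL in a compared column never satisfies the condition.
- c (cust_id=9) has no partner → padded with NULL.
- c (cust_id=2) has no partner → padded with NULL.
- c (cust_id=3) has no partner → padded with NULL.
- c (cust_id=2) has no partner → padded with NULL.
- c (cust_id=4) pairs with 2 row(s) of o.
- c (cust_id=NULL) has no partner → padded with NULL.
- c (cust_id=9) has no partner → padded with NULL.
- plus 3 unmatched o row(s), each kept with NULL c columns.

(Frank, NULL, 9, NULL); (Frank, NULL, NULL, NULL); (Tom, NULL, 3, NULL); (Uma, 4, 4, 130); (Uma, 4, 4, 130); (Uma, NULL, 2, NULL); (Uma, NULL, 9, NULL); (NULL, 5, NULL, 137); (NULL, 5, NULL, 152); (NULL, NULL, 2, NULL); (NULL, NULL, NULL, 106)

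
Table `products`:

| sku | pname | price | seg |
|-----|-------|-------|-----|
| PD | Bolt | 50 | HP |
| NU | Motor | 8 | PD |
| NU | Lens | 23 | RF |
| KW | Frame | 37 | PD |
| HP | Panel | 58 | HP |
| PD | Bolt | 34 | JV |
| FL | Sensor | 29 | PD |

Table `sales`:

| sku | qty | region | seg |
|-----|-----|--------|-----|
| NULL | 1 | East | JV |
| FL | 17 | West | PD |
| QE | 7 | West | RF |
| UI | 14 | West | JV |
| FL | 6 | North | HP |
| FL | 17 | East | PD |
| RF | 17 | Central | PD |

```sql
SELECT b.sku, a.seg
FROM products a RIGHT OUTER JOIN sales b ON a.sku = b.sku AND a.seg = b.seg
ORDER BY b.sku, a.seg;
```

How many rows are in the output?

7

RIGHT JOIN keeps every row from `sales`; unmatched rows get NULL for `products`'s columns.
Matching on a.sku = b.sku AND a.seg = b.seg. A NULL in a compared column never satisfies the condition.
Matched pairs: 2; unmatched b rows kept: 5.
Total: 2 matched + 5 padded = 7 rows.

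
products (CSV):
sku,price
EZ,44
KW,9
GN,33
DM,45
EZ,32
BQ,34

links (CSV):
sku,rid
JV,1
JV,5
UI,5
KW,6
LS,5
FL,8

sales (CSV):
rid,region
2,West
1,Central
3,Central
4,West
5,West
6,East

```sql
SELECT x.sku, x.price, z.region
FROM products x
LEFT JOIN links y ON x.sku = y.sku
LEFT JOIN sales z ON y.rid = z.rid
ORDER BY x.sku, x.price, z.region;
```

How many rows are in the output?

Step 1 — x LEFT JOIN y on sku → 6 row(s).
Then LEFT JOIN `sales z` on rid: each of those 6 rows is kept; rows whose y.rid has no match in z get NULL for z's columns.
Result: 6 row(s).

6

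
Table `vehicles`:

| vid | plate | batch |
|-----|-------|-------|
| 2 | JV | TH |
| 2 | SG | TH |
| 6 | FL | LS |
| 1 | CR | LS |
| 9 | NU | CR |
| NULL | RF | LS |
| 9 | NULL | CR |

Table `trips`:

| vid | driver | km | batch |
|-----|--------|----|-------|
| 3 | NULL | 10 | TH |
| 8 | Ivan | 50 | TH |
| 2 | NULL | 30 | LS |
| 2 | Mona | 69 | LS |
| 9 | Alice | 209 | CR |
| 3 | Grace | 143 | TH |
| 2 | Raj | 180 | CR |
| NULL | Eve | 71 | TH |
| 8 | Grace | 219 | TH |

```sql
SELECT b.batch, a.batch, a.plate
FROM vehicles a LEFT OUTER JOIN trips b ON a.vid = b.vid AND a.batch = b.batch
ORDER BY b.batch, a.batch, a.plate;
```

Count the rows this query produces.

7

LEFT JOIN keeps every row from `vehicles`; unmatched rows get NULL for `trips`'s columns.
Matching on a.vid = b.vid AND a.batch = b.batch. A NULL in a compared column never satisfies the condition.
- a (vid=2, batch=TH) has no partner → padded with NULL.
- a (vid=2, batch=TH) has no partner → padded with NULL.
- a (vid=6, batch=LS) has no partner → padded with NULL.
- a (vid=1, batch=LS) has no partner → padded with NULL.
- a (vid=9, batch=CR) pairs with 1 row(s) of b.
- a (vid=NULL, batch=LS) has no partner → padded with NULL.
- a (vid=9, batch=CR) pairs with 1 row(s) of b.
Total: 2 matched + 5 padded = 7 rows.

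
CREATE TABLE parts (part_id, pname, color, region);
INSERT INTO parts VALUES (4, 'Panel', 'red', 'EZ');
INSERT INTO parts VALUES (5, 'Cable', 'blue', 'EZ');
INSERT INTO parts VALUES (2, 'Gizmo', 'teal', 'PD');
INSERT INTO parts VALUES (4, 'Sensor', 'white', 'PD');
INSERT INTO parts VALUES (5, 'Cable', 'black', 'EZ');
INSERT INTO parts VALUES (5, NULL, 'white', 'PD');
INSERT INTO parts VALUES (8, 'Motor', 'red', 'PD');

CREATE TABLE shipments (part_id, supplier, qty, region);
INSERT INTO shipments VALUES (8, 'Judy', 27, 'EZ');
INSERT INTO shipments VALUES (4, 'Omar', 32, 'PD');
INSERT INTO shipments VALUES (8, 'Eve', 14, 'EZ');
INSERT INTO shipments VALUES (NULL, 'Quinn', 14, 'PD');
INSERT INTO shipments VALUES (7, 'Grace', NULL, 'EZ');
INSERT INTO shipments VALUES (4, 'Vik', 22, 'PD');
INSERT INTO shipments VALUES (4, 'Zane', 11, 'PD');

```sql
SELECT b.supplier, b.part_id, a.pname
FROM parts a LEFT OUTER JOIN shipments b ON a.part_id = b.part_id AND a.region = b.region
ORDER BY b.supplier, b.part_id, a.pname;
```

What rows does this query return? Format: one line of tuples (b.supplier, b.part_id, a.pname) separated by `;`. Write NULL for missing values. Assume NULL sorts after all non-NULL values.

LEFT JOIN keeps every row from `parts`; unmatched rows get NULL for `shipments`'s columns.
Matching on a.part_id = b.part_id AND a.region = b.region. A NULL in a compared column never satisfies the condition.
Matched pairs: 3; unmatched a rows kept: 6.

(Omar, 4, Sensor); (Vik, 4, Sensor); (Zane, 4, Sensor); (NULL, NULL, Cable); (NULL, NULL, Cable); (NULL, NULL, Gizmo); (NULL, NULL, Motor); (NULL, NULL, Panel); (NULL, NULL, NULL)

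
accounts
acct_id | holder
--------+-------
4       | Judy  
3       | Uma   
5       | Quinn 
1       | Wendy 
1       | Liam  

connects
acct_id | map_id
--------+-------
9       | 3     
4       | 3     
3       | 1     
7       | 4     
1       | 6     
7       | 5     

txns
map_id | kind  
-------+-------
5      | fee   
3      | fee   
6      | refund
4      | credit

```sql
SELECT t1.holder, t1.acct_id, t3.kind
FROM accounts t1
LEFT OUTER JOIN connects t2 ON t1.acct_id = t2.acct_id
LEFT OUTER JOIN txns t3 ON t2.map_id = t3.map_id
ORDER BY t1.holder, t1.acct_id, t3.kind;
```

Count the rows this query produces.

5

Joins associate left-to-right: accounts LEFT JOIN connects on acct_id gives 5 intermediate row(s).
Then LEFT JOIN `txns t3` on map_id: each of those 5 rows is kept; rows whose t2.map_id has no match in t3 get NULL for t3's columns.
Result: 5 row(s).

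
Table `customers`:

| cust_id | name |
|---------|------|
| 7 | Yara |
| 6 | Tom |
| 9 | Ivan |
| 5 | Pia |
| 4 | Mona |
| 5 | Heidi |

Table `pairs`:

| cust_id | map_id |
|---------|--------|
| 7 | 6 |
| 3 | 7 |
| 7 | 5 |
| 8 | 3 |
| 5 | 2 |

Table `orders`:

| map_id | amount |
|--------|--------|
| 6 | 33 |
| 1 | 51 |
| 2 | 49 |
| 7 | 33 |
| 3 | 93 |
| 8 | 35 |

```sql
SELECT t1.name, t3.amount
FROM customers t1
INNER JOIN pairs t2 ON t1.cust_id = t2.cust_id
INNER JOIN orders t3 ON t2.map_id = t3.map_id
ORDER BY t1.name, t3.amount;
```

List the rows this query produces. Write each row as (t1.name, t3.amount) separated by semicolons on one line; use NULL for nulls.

Step 1 — t1 INNER JOIN t2 on cust_id → 4 row(s).
Then INNER JOIN `orders t3` on map_id: keep only rows whose t2.map_id appears in t3.

(Heidi, 49); (Pia, 49); (Yara, 33)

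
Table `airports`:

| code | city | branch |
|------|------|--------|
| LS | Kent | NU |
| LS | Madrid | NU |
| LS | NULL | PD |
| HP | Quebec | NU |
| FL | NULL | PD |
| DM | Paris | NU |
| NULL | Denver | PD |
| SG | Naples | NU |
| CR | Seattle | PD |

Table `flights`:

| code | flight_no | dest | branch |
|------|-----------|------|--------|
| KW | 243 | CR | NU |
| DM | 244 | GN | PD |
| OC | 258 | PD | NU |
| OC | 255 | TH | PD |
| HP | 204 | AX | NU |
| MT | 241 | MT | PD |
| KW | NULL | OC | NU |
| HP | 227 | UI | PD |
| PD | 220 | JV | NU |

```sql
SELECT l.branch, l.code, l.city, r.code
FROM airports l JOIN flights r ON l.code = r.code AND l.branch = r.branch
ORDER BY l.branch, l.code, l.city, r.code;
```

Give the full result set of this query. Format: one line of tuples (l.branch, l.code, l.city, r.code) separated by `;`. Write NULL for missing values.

(NU, HP, Quebec, HP)

INNER JOIN keeps only pairs where the ON condition holds.
Matching on l.code = r.code AND l.branch = r.branch. A NULL in a compared column never satisfies the condition.
Matched pairs: 1.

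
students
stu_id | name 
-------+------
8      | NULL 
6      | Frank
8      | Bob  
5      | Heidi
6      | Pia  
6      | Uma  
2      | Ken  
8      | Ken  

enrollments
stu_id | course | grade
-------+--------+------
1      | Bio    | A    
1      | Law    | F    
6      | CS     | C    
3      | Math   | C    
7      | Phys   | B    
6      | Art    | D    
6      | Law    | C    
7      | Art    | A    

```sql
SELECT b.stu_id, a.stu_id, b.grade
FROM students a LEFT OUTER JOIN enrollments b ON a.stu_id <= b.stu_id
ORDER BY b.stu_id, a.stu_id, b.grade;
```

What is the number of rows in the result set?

LEFT JOIN keeps every row from `students`; unmatched rows get NULL for `enrollments`'s columns.
Matching on a.stu_id <= b.stu_id.
- a row (stu_id=8): no match → kept, b columns NULL.
- a row (stu_id=6): matches 5 b row(s) → 5 output row(s).
- a row (stu_id=8): no match → kept, b columns NULL.
- a row (stu_id=5): matches 5 b row(s) → 5 output row(s).
- a row (stu_id=6): matches 5 b row(s) → 5 output row(s).
- a row (stu_id=6): matches 5 b row(s) → 5 output row(s).
- a row (stu_id=2): matches 6 b row(s) → 6 output row(s).
- a row (stu_id=8): no match → kept, b columns NULL.
Total: 26 matched + 3 padded = 29 rows.

29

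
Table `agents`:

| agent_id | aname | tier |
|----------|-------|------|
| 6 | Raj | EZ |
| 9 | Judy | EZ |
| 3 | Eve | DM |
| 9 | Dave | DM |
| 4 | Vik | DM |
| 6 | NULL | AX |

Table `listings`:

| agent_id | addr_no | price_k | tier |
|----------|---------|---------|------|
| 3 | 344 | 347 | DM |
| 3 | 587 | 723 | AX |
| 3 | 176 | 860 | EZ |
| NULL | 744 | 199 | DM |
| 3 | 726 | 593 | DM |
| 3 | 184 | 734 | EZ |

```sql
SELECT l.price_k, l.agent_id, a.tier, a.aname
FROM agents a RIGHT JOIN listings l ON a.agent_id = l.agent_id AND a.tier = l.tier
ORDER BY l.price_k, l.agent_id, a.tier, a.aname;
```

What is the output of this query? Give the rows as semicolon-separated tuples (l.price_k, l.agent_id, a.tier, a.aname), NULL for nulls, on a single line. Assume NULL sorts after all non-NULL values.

RIGHT JOIN keeps every row from `listings`; unmatched rows get NULL for `agents`'s columns.
Matching on a.agent_id = l.agent_id AND a.tier = l.tier. A NULL in a compared column never satisfies the condition.
Matched pairs: 2; unmatched l rows kept: 4.

(199, NULL, NULL, NULL); (347, 3, DM, Eve); (593, 3, DM, Eve); (723, 3, NULL, NULL); (734, 3, NULL, NULL); (860, 3, NULL, NULL)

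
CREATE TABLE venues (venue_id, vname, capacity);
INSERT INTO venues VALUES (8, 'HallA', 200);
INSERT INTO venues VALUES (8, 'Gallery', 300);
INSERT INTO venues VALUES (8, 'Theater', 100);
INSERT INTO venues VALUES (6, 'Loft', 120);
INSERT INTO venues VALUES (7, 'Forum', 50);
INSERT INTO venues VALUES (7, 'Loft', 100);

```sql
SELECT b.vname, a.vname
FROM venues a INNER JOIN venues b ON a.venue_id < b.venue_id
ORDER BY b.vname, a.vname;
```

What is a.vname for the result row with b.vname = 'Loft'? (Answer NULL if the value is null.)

INNER JOIN keeps only pairs where the ON condition holds.
Matching on a.venue_id < b.venue_id.
- a[0] venue_id=8 → no match; dropped.
- a[1] venue_id=8 → no match; dropped.
- a[2] venue_id=8 → no match; dropped.
- a[3] venue_id=6 → 5 match(es) in b → 5 row(s).
- a[4] venue_id=7 → 3 match(es) in b → 3 row(s).
- a[5] venue_id=7 → 3 match(es) in b → 3 row(s).

Loft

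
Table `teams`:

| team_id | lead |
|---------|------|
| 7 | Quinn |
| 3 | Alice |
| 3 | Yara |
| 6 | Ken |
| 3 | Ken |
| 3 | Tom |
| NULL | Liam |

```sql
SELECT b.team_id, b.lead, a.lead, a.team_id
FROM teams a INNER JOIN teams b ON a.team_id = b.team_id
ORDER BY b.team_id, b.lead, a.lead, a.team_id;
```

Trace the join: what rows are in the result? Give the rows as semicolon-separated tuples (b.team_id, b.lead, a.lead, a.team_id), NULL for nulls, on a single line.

INNER JOIN keeps only pairs where the ON condition holds.
Matching on a.team_id = b.team_id. A NULL in a compared column never satisfies the condition.
Matched pairs: 18.

(3, Alice, Alice, 3); (3, Alice, Ken, 3); (3, Alice, Tom, 3); (3, Alice, Yara, 3); (3, Ken, Alice, 3); (3, Ken, Ken, 3); (3, Ken, Tom, 3); (3, Ken, Yara, 3); (3, Tom, Alice, 3); (3, Tom, Ken, 3); (3, Tom, Tom, 3); (3, Tom, Yara, 3); (3, Yara, Alice, 3); (3, Yara, Ken, 3); (3, Yara, Tom, 3); (3, Yara, Yara, 3); (6, Ken, Ken, 6); (7, Quinn, Quinn, 7)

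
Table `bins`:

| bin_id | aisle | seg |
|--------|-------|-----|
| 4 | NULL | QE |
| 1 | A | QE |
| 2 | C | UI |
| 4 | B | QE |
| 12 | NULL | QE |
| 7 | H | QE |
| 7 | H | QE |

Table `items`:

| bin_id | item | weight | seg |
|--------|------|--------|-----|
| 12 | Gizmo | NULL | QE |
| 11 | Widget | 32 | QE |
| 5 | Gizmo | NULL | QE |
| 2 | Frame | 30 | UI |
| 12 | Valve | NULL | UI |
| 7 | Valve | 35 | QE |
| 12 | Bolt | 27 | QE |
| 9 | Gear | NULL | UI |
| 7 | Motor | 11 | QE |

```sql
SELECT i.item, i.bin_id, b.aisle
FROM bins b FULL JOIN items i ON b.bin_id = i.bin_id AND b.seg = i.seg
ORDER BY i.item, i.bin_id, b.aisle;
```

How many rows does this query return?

FULL OUTER JOIN keeps every row from both sides; unmatched rows get NULL for the other side's columns.
Matching on b.bin_id = i.bin_id AND b.seg = i.seg.
Matched pairs: 7; unmatched b rows kept: 3; unmatched i rows kept: 4.
Total: 7 matched + 7 padded = 14 rows.

14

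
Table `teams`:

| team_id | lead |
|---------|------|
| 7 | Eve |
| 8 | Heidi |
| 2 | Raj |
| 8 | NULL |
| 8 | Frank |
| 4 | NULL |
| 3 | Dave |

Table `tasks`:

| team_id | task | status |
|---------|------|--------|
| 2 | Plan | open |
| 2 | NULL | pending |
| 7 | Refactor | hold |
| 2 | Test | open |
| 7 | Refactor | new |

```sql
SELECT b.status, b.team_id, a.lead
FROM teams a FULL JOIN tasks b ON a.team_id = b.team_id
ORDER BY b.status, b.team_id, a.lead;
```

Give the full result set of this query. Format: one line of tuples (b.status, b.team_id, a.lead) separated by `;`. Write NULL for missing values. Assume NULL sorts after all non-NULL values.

FULL OUTER JOIN keeps every row from both sides; unmatched rows get NULL for the other side's columns.
Matching on a.team_id = b.team_id.
Matched pairs: 5; unmatched a rows kept: 5; unmatched b rows kept: 0.

(hold, 7, Eve); (new, 7, Eve); (open, 2, Raj); (open, 2, Raj); (pending, 2, Raj); (NULL, NULL, Dave); (NULL, NULL, Frank); (NULL, NULL, Heidi); (NULL, NULL, NULL); (NULL, NULL, NULL)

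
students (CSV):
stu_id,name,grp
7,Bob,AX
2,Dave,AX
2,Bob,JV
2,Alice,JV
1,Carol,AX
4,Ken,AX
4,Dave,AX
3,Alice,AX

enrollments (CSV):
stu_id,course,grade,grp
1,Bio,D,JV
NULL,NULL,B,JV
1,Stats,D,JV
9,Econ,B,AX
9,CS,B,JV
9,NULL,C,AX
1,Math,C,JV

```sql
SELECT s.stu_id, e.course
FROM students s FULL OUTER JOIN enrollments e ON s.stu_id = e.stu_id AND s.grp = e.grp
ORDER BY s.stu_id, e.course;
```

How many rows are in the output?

15

FULL OUTER JOIN keeps every row from both sides; unmatched rows get NULL for the other side's columns.
Matching on s.stu_id = e.stu_id AND s.grp = e.grp. A NULL in a compared column never satisfies the condition.
- s[0] stu_id=7, grp=AX → no match; kept with NULLs on the e side.
- s[1] stu_id=2, grp=AX → no match; kept with NULLs on the e side.
- s[2] stu_id=2, grp=JV → no match; kept with NULLs on the e side.
- s[3] stu_id=2, grp=JV → no match; kept with NULLs on the e side.
- s[4] stu_id=1, grp=AX → no match; kept with NULLs on the e side.
- s[5] stu_id=4, grp=AX → no match; kept with NULLs on the e side.
- s[6] stu_id=4, grp=AX → no match; kept with NULLs on the e side.
- s[7] stu_id=3, grp=AX → no match; kept with NULLs on the e side.
- 7 e row(s) had no s match → kept, s columns NULL.
Total: 0 matched + 15 padded = 15 rows.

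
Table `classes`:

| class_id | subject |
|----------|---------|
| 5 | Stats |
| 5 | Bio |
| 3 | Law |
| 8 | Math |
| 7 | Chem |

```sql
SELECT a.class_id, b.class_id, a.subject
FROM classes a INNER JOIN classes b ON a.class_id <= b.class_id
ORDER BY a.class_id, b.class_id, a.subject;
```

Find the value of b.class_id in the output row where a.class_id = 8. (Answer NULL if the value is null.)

8

INNER JOIN keeps only pairs where the ON condition holds.
Matching on a.class_id <= b.class_id.
- a row (class_id=5): matches 4 b row(s) → 4 output row(s).
- a row (class_id=5): matches 4 b row(s) → 4 output row(s).
- a row (class_id=3): matches 5 b row(s) → 5 output row(s).
- a row (class_id=8): matches 1 b row(s) → 1 output row(s).
- a row (class_id=7): matches 2 b row(s) → 2 output row(s).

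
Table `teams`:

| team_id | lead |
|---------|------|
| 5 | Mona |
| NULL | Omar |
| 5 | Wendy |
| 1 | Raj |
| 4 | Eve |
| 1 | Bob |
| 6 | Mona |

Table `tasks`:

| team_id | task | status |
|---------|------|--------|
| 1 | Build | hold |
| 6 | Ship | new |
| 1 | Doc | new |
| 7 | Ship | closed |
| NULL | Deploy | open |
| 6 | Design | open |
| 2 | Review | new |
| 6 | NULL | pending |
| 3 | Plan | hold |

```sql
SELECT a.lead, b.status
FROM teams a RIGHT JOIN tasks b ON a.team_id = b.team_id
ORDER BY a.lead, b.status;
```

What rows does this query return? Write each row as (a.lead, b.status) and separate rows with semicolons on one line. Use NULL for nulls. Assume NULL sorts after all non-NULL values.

(Bob, hold); (Bob, new); (Mona, new); (Mona, open); (Mona, pending); (Raj, hold); (Raj, new); (NULL, closed); (NULL, hold); (NULL, new); (NULL, open)

RIGHT JOIN keeps every row from `tasks`; unmatched rows get NULL for `teams`'s columns.
Matching on a.team_id = b.team_id. A NULL in a compared column never satisfies the condition.
- a row (team_id=5): no match.
- a row (team_id=NULL): no match.
- a row (team_id=5): no match.
- a row (team_id=1): matches 2 b row(s) → 2 output row(s).
- a row (team_id=4): no match.
- a row (team_id=1): matches 2 b row(s) → 2 output row(s).
- a row (team_id=6): matches 3 b row(s) → 3 output row(s).
- 4 row(s) from b found no a partner → padded with NULL.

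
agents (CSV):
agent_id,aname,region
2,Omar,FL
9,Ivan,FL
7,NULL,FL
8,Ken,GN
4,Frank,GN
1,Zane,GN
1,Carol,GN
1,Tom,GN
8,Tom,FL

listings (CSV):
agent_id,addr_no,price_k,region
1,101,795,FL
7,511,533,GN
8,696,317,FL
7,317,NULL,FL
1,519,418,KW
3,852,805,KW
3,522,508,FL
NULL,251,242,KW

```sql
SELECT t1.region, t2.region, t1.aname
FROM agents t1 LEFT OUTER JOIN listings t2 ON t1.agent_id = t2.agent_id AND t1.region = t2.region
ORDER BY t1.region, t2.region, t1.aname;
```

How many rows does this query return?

9

LEFT JOIN keeps every row from `agents`; unmatched rows get NULL for `listings`'s columns.
Matching on t1.agent_id = t2.agent_id AND t1.region = t2.region. A NULL in a compared column never satisfies the condition.
- t1[0] agent_id=2, region=FL → no match; kept with NULLs on the t2 side.
- t1[1] agent_id=9, region=FL → no match; kept with NULLs on the t2 side.
- t1[2] agent_id=7, region=FL → 1 match(es) in t2 → 1 row(s).
- t1[3] agent_id=8, region=GN → no match; kept with NULLs on the t2 side.
- t1[4] agent_id=4, region=GN → no match; kept with NULLs on the t2 side.
- t1[5] agent_id=1, region=GN → no match; kept with NULLs on the t2 side.
- t1[6] agent_id=1, region=GN → no match; kept with NULLs on the t2 side.
- t1[7] agent_id=1, region=GN → no match; kept with NULLs on the t2 side.
- t1[8] agent_id=8, region=FL → 1 match(es) in t2 → 1 row(s).
Total: 2 matched + 7 padded = 9 rows.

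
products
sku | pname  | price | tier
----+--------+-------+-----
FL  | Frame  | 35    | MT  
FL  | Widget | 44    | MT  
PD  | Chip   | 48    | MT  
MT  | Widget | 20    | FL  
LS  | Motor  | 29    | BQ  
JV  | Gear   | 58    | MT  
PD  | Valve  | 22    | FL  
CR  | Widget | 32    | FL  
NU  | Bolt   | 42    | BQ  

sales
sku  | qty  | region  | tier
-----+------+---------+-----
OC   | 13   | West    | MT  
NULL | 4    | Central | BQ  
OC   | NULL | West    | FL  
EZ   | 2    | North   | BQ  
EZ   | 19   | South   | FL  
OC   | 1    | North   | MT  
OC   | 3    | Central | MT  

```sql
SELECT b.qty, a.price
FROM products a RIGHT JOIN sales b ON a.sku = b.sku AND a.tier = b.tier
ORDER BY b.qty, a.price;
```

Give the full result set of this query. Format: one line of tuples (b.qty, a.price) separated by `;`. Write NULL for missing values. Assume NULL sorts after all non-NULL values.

RIGHT JOIN keeps every row from `sales`; unmatched rows get NULL for `products`'s columns.
Matching on a.sku = b.sku AND a.tier = b.tier. A NULL in a compared column never satisfies the condition.
Matched pairs: 0; unmatched b rows kept: 7.

(1, NULL); (2, NULL); (3, NULL); (4, NULL); (13, NULL); (19, NULL); (NULL, NULL)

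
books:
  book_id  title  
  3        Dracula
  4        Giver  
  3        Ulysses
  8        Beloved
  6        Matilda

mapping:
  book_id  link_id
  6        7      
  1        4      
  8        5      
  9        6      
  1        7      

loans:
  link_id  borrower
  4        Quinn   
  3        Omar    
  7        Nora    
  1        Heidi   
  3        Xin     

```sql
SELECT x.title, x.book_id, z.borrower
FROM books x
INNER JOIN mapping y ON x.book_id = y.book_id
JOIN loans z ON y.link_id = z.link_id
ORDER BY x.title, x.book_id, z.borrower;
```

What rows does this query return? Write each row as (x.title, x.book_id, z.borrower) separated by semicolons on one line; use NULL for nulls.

(Matilda, 6, Nora)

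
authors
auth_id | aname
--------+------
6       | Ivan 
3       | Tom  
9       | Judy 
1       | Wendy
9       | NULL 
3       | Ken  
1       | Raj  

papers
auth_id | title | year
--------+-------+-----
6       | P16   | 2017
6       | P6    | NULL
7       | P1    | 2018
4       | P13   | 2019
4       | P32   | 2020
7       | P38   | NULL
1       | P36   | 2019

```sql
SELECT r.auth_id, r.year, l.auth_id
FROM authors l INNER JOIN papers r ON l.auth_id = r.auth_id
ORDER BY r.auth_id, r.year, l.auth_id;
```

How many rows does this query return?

4

INNER JOIN keeps only pairs where the ON condition holds.
Matching on l.auth_id = r.auth_id.
- l (auth_id=6) pairs with 2 row(s) of r.
- l (auth_id=3) has no partner → excluded.
- l (auth_id=9) has no partner → excluded.
- l (auth_id=1) pairs with 1 row(s) of r.
- l (auth_id=9) has no partner → excluded.
- l (auth_id=3) has no partner → excluded.
- l (auth_id=1) pairs with 1 row(s) of r.
Total: 4 rows.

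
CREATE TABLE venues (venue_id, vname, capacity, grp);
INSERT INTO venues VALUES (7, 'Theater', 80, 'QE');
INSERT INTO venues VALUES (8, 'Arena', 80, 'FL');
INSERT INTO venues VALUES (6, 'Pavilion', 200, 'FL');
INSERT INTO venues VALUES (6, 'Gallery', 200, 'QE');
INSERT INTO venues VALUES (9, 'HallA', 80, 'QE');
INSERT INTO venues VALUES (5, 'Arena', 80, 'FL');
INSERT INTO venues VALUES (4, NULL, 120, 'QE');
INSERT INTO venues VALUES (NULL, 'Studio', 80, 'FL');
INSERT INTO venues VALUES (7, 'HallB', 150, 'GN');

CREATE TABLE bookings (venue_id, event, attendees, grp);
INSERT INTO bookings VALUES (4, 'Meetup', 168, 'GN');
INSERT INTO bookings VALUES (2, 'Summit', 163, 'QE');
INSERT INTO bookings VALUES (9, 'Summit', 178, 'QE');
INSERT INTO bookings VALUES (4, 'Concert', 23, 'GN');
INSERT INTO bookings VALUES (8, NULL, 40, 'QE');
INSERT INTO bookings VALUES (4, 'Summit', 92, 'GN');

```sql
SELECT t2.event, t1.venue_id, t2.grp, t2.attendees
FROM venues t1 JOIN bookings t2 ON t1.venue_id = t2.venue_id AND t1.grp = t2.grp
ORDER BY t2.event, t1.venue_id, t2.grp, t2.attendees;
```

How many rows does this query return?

1

INNER JOIN keeps only pairs where the ON condition holds.
Matching on t1.venue_id = t2.venue_id AND t1.grp = t2.grp. A NULL in a compared column never satisfies the condition.
- t1 (venue_id=7, grp=QE) has no partner → excluded.
- t1 (venue_id=8, grp=FL) has no partner → excluded.
- t1 (venue_id=6, grp=FL) has no partner → excluded.
- t1 (venue_id=6, grp=QE) has no partner → excluded.
- t1 (venue_id=9, grp=QE) pairs with 1 row(s) of t2.
- t1 (venue_id=5, grp=FL) has no partner → excluded.
- t1 (venue_id=4, grp=QE) has no partner → excluded.
- t1 (venue_id=NULL, grp=FL) has no partner → excluded.
- t1 (venue_id=7, grp=GN) has no partner → excluded.
Total: 1 rows.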